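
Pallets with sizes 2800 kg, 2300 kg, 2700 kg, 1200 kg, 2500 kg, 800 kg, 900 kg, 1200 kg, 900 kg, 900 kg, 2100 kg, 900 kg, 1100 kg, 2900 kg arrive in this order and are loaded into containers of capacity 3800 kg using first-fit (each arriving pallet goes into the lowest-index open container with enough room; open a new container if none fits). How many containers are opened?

  2800 → container 1 (new)  [load 2800/3800]
  2300 → container 2 (new)  [load 2300/3800]
  2700 → container 3 (new)  [load 2700/3800]
  1200 → container 2  [load 3500/3800]
  2500 → container 4 (new)  [load 2500/3800]
  800 → container 1  [load 3600/3800]
  900 → container 3  [load 3600/3800]
  1200 → container 4  [load 3700/3800]
  900 → container 5 (new)  [load 900/3800]
  900 → container 5  [load 1800/3800]
  2100 → container 6 (new)  [load 2100/3800]
  900 → container 5  [load 2700/3800]
  1100 → container 5  [load 3800/3800]
  2900 → container 7 (new)  [load 2900/3800]
7 containers opened.

7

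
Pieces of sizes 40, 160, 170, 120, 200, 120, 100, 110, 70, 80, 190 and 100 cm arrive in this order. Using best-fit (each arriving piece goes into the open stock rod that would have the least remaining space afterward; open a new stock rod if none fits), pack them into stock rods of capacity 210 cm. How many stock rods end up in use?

  40 → stock rod 1 (new)  [load 40/210]
  160 → stock rod 1  [load 200/210]
  170 → stock rod 2 (new)  [load 170/210]
  120 → stock rod 3 (new)  [load 120/210]
  200 → stock rod 4 (new)  [load 200/210]
  120 → stock rod 5 (new)  [load 120/210]
  100 → stock rod 6 (new)  [load 100/210]
  110 → stock rod 6  [load 210/210]
  70 → stock rod 3  [load 190/210]
  80 → stock rod 5  [load 200/210]
  190 → stock rod 7 (new)  [load 190/210]
  100 → stock rod 8 (new)  [load 100/210]
8 stock rods opened.

8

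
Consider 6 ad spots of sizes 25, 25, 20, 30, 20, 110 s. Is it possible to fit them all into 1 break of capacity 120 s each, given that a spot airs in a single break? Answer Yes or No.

No

Total = 230 s; ⌈230/120⌉ = 2.
At least 2 commercial breaks are required, but only 1 is allowed.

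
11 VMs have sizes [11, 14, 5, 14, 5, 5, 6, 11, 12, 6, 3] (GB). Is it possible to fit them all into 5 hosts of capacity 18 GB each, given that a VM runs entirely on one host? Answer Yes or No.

No

Total = 92 GB; ⌈92/18⌉ = 6.
At least 6 hosts are required, but only 5 are allowed.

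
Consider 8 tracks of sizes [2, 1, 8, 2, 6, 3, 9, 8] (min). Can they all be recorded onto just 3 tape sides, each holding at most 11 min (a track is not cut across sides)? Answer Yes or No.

Total = 39 min; ⌈39/11⌉ = 4.
At least 4 tape sides are required, but only 3 are allowed.

No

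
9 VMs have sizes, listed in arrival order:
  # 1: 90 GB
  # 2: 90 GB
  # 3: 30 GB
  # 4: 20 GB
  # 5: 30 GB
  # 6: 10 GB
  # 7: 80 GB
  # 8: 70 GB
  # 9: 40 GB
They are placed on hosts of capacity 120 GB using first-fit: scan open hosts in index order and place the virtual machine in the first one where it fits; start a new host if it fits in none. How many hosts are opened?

  90 → host 1 (new)  [load 90/120]
  90 → host 2 (new)  [load 90/120]
  30 → host 1  [load 120/120]
  20 → host 2  [load 110/120]
  30 → host 3 (new)  [load 30/120]
  10 → host 2  [load 120/120]
  80 → host 3  [load 110/120]
  70 → host 4 (new)  [load 70/120]
  40 → host 4  [load 110/120]
4 hosts opened.

4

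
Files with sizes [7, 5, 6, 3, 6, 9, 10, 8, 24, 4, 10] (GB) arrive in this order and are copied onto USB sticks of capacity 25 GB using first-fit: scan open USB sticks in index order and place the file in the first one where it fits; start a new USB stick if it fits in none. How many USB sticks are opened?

  7 → USB stick 1 (new)  [load 7/25]
  5 → USB stick 1  [load 12/25]
  6 → USB stick 1  [load 18/25]
  3 → USB stick 1  [load 21/25]
  6 → USB stick 2 (new)  [load 6/25]
  9 → USB stick 2  [load 15/25]
  10 → USB stick 2  [load 25/25]
  8 → USB stick 3 (new)  [load 8/25]
  24 → USB stick 4 (new)  [load 24/25]
  4 → USB stick 1  [load 25/25]
  10 → USB stick 3  [load 18/25]
4 USB sticks opened.

4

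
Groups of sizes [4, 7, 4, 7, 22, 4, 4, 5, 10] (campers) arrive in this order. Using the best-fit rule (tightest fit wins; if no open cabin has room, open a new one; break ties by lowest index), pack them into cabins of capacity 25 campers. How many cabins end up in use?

3

  4 → cabin 1 (new)  [load 4/25]
  7 → cabin 1  [load 11/25]
  4 → cabin 1  [load 15/25]
  7 → cabin 1  [load 22/25]
  22 → cabin 2 (new)  [load 22/25]
  4 → cabin 3 (new)  [load 4/25]
  4 → cabin 3  [load 8/25]
  5 → cabin 3  [load 13/25]
  10 → cabin 3  [load 23/25]
3 cabins opened.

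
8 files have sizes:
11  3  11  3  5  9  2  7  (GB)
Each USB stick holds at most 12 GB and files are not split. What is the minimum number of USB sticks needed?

Total = 11 + 11 + 9 + 7 + 5 + 3 + 3 + 2 = 51 GB.
Lower bound: ⌈51/12⌉ = 5 USB sticks.
A packing using 5 USB sticks:
  USB stick 1: 11 = 11
  USB stick 2: 11 = 11
  USB stick 3: 9 + 3 = 12
  USB stick 4: 7 + 5 = 12
  USB stick 5: 3 + 2 = 5
This matches the lower bound, so 5 is optimal.

5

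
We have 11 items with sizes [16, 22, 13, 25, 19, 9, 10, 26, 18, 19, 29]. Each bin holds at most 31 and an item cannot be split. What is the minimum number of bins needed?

8

Total = 29 + 26 + 25 + 22 + 19 + 19 + 18 + 16 + 13 + 10 + 9 = 206.
Lower bound: ⌈206/31⌉ = 7 bins.
Also, 8 items each exceed 31/2, and no two of those can share a bin, so at least 8 bins are needed.
A packing using 8 bins:
  bin 1: 29 = 29
  bin 2: 26 = 26
  bin 3: 25 = 25
  bin 4: 22 + 9 = 31
  bin 5: 19 + 10 = 29
  bin 6: 19 = 19
  bin 7: 18 + 13 = 31
  bin 8: 16 = 16
This matches the lower bound, so 8 is optimal.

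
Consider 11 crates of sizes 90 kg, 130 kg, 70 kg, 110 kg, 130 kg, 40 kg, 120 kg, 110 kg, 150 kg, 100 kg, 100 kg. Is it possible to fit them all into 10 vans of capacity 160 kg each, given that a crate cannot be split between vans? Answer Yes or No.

A valid assignment using 9 vans:
  van 1: 150 = 150
  van 2: 130 = 130
  van 3: 130 = 130
  van 4: 120 + 40 = 160
  van 5: 110 = 110
  van 6: 110 = 110
  van 7: 100 = 100
  van 8: 100 = 100
  van 9: 90 + 70 = 160
That uses only 9 ≤ 10, so 10 vans are enough.

Yes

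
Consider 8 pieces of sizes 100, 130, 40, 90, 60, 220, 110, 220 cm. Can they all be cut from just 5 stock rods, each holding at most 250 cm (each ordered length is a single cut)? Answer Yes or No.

Yes

A valid assignment using 5 stock rods:
  stock rod 1: 220 = 220
  stock rod 2: 220 = 220
  stock rod 3: 130 + 110 = 240
  stock rod 4: 100 + 90 + 60 = 250
  stock rod 5: 40 = 40
Every load is within 250 cm, so 5 stock rods suffice.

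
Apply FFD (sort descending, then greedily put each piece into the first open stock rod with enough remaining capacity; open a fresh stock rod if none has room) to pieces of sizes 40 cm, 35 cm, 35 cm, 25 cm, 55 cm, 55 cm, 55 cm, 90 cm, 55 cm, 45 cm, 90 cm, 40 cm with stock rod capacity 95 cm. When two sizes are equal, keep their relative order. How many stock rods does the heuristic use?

7

Sorted descending: 90, 90, 55, 55, 55, 55, 45, 40, 40, 35, 35, 25.
  90 → stock rod 1 (new)  [load 90/95]
  90 → stock rod 2 (new)  [load 90/95]
  55 → stock rod 3 (new)  [load 55/95]
  55 → stock rod 4 (new)  [load 55/95]
  55 → stock rod 5 (new)  [load 55/95]
  55 → stock rod 6 (new)  [load 55/95]
  45 → stock rod 7 (new)  [load 45/95]
  40 → stock rod 3  [load 95/95]
  40 → stock rod 4  [load 95/95]
  35 → stock rod 5  [load 90/95]
  35 → stock rod 6  [load 90/95]
  25 → stock rod 7  [load 70/95]
7 stock rods opened.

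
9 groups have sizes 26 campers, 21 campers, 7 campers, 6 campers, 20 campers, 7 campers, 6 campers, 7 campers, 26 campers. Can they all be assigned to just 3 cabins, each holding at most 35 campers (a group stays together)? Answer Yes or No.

Total = 126 campers; ⌈126/35⌉ = 4.
At least 4 cabins are required, but only 3 are allowed.

No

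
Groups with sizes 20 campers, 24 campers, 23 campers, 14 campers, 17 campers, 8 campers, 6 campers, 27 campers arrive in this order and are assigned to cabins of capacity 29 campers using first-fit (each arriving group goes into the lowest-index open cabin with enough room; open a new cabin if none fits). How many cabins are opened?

6

  20 → cabin 1 (new)  [load 20/29]
  24 → cabin 2 (new)  [load 24/29]
  23 → cabin 3 (new)  [load 23/29]
  14 → cabin 4 (new)  [load 14/29]
  17 → cabin 5 (new)  [load 17/29]
  8 → cabin 1  [load 28/29]
  6 → cabin 3  [load 29/29]
  27 → cabin 6 (new)  [load 27/29]
6 cabins opened.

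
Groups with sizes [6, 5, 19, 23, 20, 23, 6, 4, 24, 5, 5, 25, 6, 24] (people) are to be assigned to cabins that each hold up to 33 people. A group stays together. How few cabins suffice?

7

Total = 25 + 24 + 24 + 23 + 23 + 20 + 19 + 6 + 6 + 6 + 5 + 5 + 5 + 4 = 195 people.
Lower bound: ⌈195/33⌉ = 6 cabins.
Also, 7 groups each exceed 33/2 people, and no two of those can share a cabin, so at least 7 cabins are needed.
A packing using 7 cabins:
  cabin 1: 25 + 6 = 31
  cabin 2: 24 + 6 = 30
  cabin 3: 24 + 6 = 30
  cabin 4: 23 + 5 + 5 = 33
  cabin 5: 23 + 5 + 4 = 32
  cabin 6: 20 = 20
  cabin 7: 19 = 19
This matches the lower bound, so 7 is optimal.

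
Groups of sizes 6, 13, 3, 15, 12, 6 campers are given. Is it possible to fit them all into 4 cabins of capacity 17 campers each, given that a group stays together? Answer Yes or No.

A valid assignment using 4 cabins:
  cabin 1: 15 = 15
  cabin 2: 13 + 3 = 16
  cabin 3: 12 = 12
  cabin 4: 6 + 6 = 12
Every load is within 17 campers, so 4 cabins suffice.

Yes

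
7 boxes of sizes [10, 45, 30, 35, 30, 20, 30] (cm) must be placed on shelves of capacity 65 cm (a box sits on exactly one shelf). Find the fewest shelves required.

Total = 45 + 35 + 30 + 30 + 30 + 20 + 10 = 200 cm.
Lower bound: ⌈200/65⌉ = 4 shelves.
A packing using 4 shelves:
  shelf 1: 45 + 20 = 65
  shelf 2: 35 + 30 = 65
  shelf 3: 30 + 30 = 60
  shelf 4: 10 = 10
This matches the lower bound, so 4 is optimal.

4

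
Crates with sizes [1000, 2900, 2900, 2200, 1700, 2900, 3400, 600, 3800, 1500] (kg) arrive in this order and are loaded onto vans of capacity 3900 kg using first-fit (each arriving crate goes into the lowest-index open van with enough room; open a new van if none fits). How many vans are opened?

7

  1000 → van 1 (new)  [load 1000/3900]
  2900 → van 1  [load 3900/3900]
  2900 → van 2 (new)  [load 2900/3900]
  2200 → van 3 (new)  [load 2200/3900]
  1700 → van 3  [load 3900/3900]
  2900 → van 4 (new)  [load 2900/3900]
  3400 → van 5 (new)  [load 3400/3900]
  600 → van 2  [load 3500/3900]
  3800 → van 6 (new)  [load 3800/3900]
  1500 → van 7 (new)  [load 1500/3900]
7 vans opened.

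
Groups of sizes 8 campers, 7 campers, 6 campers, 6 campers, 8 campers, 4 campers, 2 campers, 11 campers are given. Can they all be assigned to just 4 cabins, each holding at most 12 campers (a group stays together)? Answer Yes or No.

No

Total = 52 campers; ⌈52/12⌉ = 5.
At least 5 cabins are required, but only 4 are allowed.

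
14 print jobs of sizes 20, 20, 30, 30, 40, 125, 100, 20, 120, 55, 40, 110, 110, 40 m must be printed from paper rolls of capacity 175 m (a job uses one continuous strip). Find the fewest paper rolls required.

Total = 125 + 120 + 110 + 110 + 100 + 55 + 40 + 40 + 40 + 30 + 30 + 20 + 20 + 20 = 860 m.
Lower bound: ⌈860/175⌉ = 5 paper rolls.
A packing using 5 paper rolls:
  roll 1: 125 + 30 + 20 = 175
  roll 2: 120 + 55 = 175
  roll 3: 110 + 40 + 20 = 170
  roll 4: 110 + 40 + 20 = 170
  roll 5: 100 + 40 + 30 = 170
This matches the lower bound, so 5 is optimal.

5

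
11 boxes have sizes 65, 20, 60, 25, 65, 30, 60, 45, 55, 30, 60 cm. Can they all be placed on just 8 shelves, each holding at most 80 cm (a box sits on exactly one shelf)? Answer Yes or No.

Yes

A valid assignment using 8 shelves:
  shelf 1: 65 = 65
  shelf 2: 65 = 65
  shelf 3: 60 + 20 = 80
  shelf 4: 60 = 60
  shelf 5: 60 = 60
  shelf 6: 55 + 25 = 80
  shelf 7: 45 + 30 = 75
  shelf 8: 30 = 30
Every load is within 80 cm, so 8 shelves suffice.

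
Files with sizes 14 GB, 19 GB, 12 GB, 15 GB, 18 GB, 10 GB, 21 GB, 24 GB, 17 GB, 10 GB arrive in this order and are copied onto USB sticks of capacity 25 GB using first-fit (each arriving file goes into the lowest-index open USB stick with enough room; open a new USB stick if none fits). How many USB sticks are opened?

  14 → USB stick 1 (new)  [load 14/25]
  19 → USB stick 2 (new)  [load 19/25]
  12 → USB stick 3 (new)  [load 12/25]
  15 → USB stick 4 (new)  [load 15/25]
  18 → USB stick 5 (new)  [load 18/25]
  10 → USB stick 1  [load 24/25]
  21 → USB stick 6 (new)  [load 21/25]
  24 → USB stick 7 (new)  [load 24/25]
  17 → USB stick 8 (new)  [load 17/25]
  10 → USB stick 3  [load 22/25]
8 USB sticks opened.

8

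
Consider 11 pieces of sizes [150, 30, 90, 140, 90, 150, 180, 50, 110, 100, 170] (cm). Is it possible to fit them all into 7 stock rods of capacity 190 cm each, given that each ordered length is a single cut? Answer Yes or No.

Total = 1260 cm; ⌈1260/190⌉ = 7.
The bound of 7 does not rule out 7, but exhaustive search shows no assignment into 7 stock rods of capacity 190 cm exists — the minimum is 8.

No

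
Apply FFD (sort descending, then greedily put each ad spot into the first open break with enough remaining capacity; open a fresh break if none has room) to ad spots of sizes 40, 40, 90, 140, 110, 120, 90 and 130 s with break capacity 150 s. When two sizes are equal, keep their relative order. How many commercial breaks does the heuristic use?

Sorted descending: 140, 130, 120, 110, 90, 90, 40, 40.
  140 → break 1 (new)  [load 140/150]
  130 → break 2 (new)  [load 130/150]
  120 → break 3 (new)  [load 120/150]
  110 → break 4 (new)  [load 110/150]
  90 → break 5 (new)  [load 90/150]
  90 → break 6 (new)  [load 90/150]
  40 → break 4  [load 150/150]
  40 → break 5  [load 130/150]
6 commercial breaks opened.

6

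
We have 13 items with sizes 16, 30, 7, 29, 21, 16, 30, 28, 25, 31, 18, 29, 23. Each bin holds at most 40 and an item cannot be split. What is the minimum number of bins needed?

Total = 31 + 30 + 30 + 29 + 29 + 28 + 25 + 23 + 21 + 18 + 16 + 16 + 7 = 303.
Lower bound: ⌈303/40⌉ = 8 bins.
Also, 9 items each exceed 20, and no two of those can share a bin, so at least 9 bins are needed.
A packing using 10 bins:
  bin 1: 31 + 7 = 38
  bin 2: 30 = 30
  bin 3: 30 = 30
  bin 4: 29 = 29
  bin 5: 29 = 29
  bin 6: 28 = 28
  bin 7: 25 = 25
  bin 8: 23 + 16 = 39
  bin 9: 21 + 18 = 39
  bin 10: 16 = 16
No arrangement into 9 bins stays within capacity, so 10 is optimal.

10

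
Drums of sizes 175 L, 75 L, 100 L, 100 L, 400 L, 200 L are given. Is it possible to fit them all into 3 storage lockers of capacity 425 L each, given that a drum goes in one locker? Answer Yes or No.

A valid assignment using 3 storage lockers:
  locker 1: 400 = 400
  locker 2: 200 + 175 = 375
  locker 3: 100 + 100 + 75 = 275
Every load is within 425 L, so 3 storage lockers suffice.

Yes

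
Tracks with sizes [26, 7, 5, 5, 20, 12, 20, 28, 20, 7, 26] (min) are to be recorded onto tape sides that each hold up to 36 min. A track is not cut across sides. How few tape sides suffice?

6

Total = 28 + 26 + 26 + 20 + 20 + 20 + 12 + 7 + 7 + 5 + 5 = 176 min.
Lower bound: ⌈176/36⌉ = 5 tape sides.
Also, 6 tracks each exceed 18 min, and no two of those can share a side, so at least 6 tape sides are needed.
A packing using 6 tape sides:
  side 1: 28 + 7 = 35
  side 2: 26 + 7 = 33
  side 3: 26 + 5 + 5 = 36
  side 4: 20 + 12 = 32
  side 5: 20 = 20
  side 6: 20 = 20
This matches the lower bound, so 6 is optimal.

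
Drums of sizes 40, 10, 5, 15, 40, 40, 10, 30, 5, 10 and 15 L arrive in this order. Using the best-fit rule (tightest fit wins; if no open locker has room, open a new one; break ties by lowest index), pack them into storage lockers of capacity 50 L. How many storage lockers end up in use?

  40 → locker 1 (new)  [load 40/50]
  10 → locker 1  [load 50/50]
  5 → locker 2 (new)  [load 5/50]
  15 → locker 2  [load 20/50]
  40 → locker 3 (new)  [load 40/50]
  40 → locker 4 (new)  [load 40/50]
  10 → locker 3  [load 50/50]
  30 → locker 2  [load 50/50]
  5 → locker 4  [load 45/50]
  10 → locker 5 (new)  [load 10/50]
  15 → locker 5  [load 25/50]
5 storage lockers opened.

5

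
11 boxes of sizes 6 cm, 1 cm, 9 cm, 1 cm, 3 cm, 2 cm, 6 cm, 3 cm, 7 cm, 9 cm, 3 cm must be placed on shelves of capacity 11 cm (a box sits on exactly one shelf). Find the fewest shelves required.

5

Total = 9 + 9 + 7 + 6 + 6 + 3 + 3 + 3 + 2 + 1 + 1 = 50 cm.
Lower bound: ⌈50/11⌉ = 5 shelves.
A packing using 5 shelves:
  shelf 1: 9 + 2 = 11
  shelf 2: 9 + 1 + 1 = 11
  shelf 3: 7 + 3 = 10
  shelf 4: 6 + 3 = 9
  shelf 5: 6 + 3 = 9
This matches the lower bound, so 5 is optimal.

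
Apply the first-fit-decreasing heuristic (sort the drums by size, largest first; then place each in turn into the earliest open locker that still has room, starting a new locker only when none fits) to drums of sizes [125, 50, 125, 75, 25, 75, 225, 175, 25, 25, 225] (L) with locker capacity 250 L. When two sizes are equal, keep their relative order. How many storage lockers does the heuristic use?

Sorted descending: 225, 225, 175, 125, 125, 75, 75, 50, 25, 25, 25.
  225 → locker 1 (new)  [load 225/250]
  225 → locker 2 (new)  [load 225/250]
  175 → locker 3 (new)  [load 175/250]
  125 → locker 4 (new)  [load 125/250]
  125 → locker 4  [load 250/250]
  75 → locker 3  [load 250/250]
  75 → locker 5 (new)  [load 75/250]
  50 → locker 5  [load 125/250]
  25 → locker 1  [load 250/250]
  25 → locker 2  [load 250/250]
  25 → locker 5  [load 150/250]
5 storage lockers opened.

5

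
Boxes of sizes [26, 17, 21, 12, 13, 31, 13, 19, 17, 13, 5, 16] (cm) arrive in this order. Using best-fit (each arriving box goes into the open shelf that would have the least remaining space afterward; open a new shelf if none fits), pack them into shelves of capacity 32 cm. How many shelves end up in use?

  26 → shelf 1 (new)  [load 26/32]
  17 → shelf 2 (new)  [load 17/32]
  21 → shelf 3 (new)  [load 21/32]
  12 → shelf 2  [load 29/32]
  13 → shelf 4 (new)  [load 13/32]
  31 → shelf 5 (new)  [load 31/32]
  13 → shelf 4  [load 26/32]
  19 → shelf 6 (new)  [load 19/32]
  17 → shelf 7 (new)  [load 17/32]
  13 → shelf 6  [load 32/32]
  5 → shelf 1  [load 31/32]
  16 → shelf 8 (new)  [load 16/32]
8 shelves opened.

8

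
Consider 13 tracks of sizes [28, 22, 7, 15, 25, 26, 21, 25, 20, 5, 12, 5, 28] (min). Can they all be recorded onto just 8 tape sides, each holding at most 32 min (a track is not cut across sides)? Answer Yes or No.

Total = 239 min; ⌈239/32⌉ = 8.
The bound of 8 does not rule out 8, but exhaustive search shows no assignment into 8 tape sides of capacity 32 min exists — the minimum is 9.

No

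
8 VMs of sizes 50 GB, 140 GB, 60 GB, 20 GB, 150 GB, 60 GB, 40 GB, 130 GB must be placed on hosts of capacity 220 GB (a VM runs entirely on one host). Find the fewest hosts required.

3

Total = 150 + 140 + 130 + 60 + 60 + 50 + 40 + 20 = 650 GB.
Lower bound: ⌈650/220⌉ = 3 hosts.
A packing using 3 hosts:
  host 1: 150 + 60 = 210
  host 2: 140 + 60 + 20 = 220
  host 3: 130 + 50 + 40 = 220
This matches the lower bound, so 3 is optimal.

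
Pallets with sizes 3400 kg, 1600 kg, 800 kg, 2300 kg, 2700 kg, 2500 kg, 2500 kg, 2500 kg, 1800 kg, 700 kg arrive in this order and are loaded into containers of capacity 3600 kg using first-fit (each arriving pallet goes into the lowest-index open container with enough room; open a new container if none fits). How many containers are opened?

8

  3400 → container 1 (new)  [load 3400/3600]
  1600 → container 2 (new)  [load 1600/3600]
  800 → container 2  [load 2400/3600]
  2300 → container 3 (new)  [load 2300/3600]
  2700 → container 4 (new)  [load 2700/3600]
  2500 → container 5 (new)  [load 2500/3600]
  2500 → container 6 (new)  [load 2500/3600]
  2500 → container 7 (new)  [load 2500/3600]
  1800 → container 8 (new)  [load 1800/3600]
  700 → container 2  [load 3100/3600]
8 containers opened.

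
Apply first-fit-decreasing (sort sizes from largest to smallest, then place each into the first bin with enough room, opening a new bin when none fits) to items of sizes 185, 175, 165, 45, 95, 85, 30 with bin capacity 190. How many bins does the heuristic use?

5

Sorted descending: 185, 175, 165, 95, 85, 45, 30.
  185 → bin 1 (new)  [load 185/190]
  175 → bin 2 (new)  [load 175/190]
  165 → bin 3 (new)  [load 165/190]
  95 → bin 4 (new)  [load 95/190]
  85 → bin 4  [load 180/190]
  45 → bin 5 (new)  [load 45/190]
  30 → bin 5  [load 75/190]
5 bins opened.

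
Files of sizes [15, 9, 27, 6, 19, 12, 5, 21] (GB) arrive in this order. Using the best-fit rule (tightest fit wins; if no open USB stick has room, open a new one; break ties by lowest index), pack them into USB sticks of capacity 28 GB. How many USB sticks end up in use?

5

  15 → USB stick 1 (new)  [load 15/28]
  9 → USB stick 1  [load 24/28]
  27 → USB stick 2 (new)  [load 27/28]
  6 → USB stick 3 (new)  [load 6/28]
  19 → USB stick 3  [load 25/28]
  12 → USB stick 4 (new)  [load 12/28]
  5 → USB stick 4  [load 17/28]
  21 → USB stick 5 (new)  [load 21/28]
5 USB sticks opened.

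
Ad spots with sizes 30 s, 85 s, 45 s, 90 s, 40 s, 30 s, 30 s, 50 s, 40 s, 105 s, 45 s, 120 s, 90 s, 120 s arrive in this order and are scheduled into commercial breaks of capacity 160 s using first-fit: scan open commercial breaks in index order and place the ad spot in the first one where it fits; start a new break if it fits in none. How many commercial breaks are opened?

7

  30 → break 1 (new)  [load 30/160]
  85 → break 1  [load 115/160]
  45 → break 1  [load 160/160]
  90 → break 2 (new)  [load 90/160]
  40 → break 2  [load 130/160]
  30 → break 2  [load 160/160]
  30 → break 3 (new)  [load 30/160]
  50 → break 3  [load 80/160]
  40 → break 3  [load 120/160]
  105 → break 4 (new)  [load 105/160]
  45 → break 4  [load 150/160]
  120 → break 5 (new)  [load 120/160]
  90 → break 6 (new)  [load 90/160]
  120 → break 7 (new)  [load 120/160]
7 commercial breaks opened.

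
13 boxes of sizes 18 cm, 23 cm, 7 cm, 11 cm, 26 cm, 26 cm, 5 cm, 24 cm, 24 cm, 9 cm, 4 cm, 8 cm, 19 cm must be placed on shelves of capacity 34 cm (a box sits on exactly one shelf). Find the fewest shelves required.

7

Total = 26 + 26 + 24 + 24 + 23 + 19 + 18 + 11 + 9 + 8 + 7 + 5 + 4 = 204 cm.
Lower bound: ⌈204/34⌉ = 6 shelves.
Also, 7 boxes each exceed 17 cm, and no two of those can share a shelf, so at least 7 shelves are needed.
A packing using 7 shelves:
  shelf 1: 26 + 8 = 34
  shelf 2: 26 + 7 = 33
  shelf 3: 24 + 9 = 33
  shelf 4: 24 + 5 + 4 = 33
  shelf 5: 23 + 11 = 34
  shelf 6: 19 = 19
  shelf 7: 18 = 18
This matches the lower bound, so 7 is optimal.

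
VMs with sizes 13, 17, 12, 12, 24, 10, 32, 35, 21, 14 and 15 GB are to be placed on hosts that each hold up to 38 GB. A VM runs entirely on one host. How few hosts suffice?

Total = 35 + 32 + 24 + 21 + 17 + 15 + 14 + 13 + 12 + 12 + 10 = 205 GB.
Lower bound: ⌈205/38⌉ = 6 hosts.
A packing using 6 hosts:
  host 1: 35 = 35
  host 2: 32 = 32
  host 3: 24 + 14 = 38
  host 4: 21 + 17 = 38
  host 5: 15 + 13 + 10 = 38
  host 6: 12 + 12 = 24
This matches the lower bound, so 6 is optimal.

6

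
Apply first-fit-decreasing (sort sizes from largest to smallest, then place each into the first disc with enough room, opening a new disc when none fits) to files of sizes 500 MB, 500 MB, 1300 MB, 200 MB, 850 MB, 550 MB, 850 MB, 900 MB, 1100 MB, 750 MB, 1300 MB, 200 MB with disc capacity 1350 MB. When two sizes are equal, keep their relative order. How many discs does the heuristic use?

7

Sorted descending: 1300, 1300, 1100, 900, 850, 850, 750, 550, 500, 500, 200, 200.
  1300 → disc 1 (new)  [load 1300/1350]
  1300 → disc 2 (new)  [load 1300/1350]
  1100 → disc 3 (new)  [load 1100/1350]
  900 → disc 4 (new)  [load 900/1350]
  850 → disc 5 (new)  [load 850/1350]
  850 → disc 6 (new)  [load 850/1350]
  750 → disc 7 (new)  [load 750/1350]
  550 → disc 7  [load 1300/1350]
  500 → disc 5  [load 1350/1350]
  500 → disc 6  [load 1350/1350]
  200 → disc 3  [load 1300/1350]
  200 → disc 4  [load 1100/1350]
7 discs opened.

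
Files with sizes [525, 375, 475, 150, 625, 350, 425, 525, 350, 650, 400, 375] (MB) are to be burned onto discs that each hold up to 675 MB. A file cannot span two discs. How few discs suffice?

Total = 650 + 625 + 525 + 525 + 475 + 425 + 400 + 375 + 375 + 350 + 350 + 150 = 5225 MB.
Lower bound: ⌈5225/675⌉ = 8 discs.
Also, 11 files each exceed 675/2 MB, and no two of those can share a disc, so at least 11 discs are needed.
A packing using 11 discs:
  disc 1: 650 = 650
  disc 2: 625 = 625
  disc 3: 525 + 150 = 675
  disc 4: 525 = 525
  disc 5: 475 = 475
  disc 6: 425 = 425
  disc 7: 400 = 400
  disc 8: 375 = 375
  disc 9: 375 = 375
  disc 10: 350 = 350
  disc 11: 350 = 350
This matches the lower bound, so 11 is optimal.

11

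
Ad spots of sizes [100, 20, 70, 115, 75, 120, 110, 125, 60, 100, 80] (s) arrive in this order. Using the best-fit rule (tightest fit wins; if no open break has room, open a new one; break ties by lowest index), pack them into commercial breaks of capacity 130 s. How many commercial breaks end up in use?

  100 → break 1 (new)  [load 100/130]
  20 → break 1  [load 120/130]
  70 → break 2 (new)  [load 70/130]
  115 → break 3 (new)  [load 115/130]
  75 → break 4 (new)  [load 75/130]
  120 → break 5 (new)  [load 120/130]
  110 → break 6 (new)  [load 110/130]
  125 → break 7 (new)  [load 125/130]
  60 → break 2  [load 130/130]
  100 → break 8 (new)  [load 100/130]
  80 → break 9 (new)  [load 80/130]
9 commercial breaks opened.

9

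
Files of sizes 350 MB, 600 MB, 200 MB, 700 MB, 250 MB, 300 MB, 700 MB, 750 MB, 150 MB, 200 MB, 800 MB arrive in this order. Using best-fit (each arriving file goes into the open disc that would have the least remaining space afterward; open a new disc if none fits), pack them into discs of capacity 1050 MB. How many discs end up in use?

  350 → disc 1 (new)  [load 350/1050]
  600 → disc 1  [load 950/1050]
  200 → disc 2 (new)  [load 200/1050]
  700 → disc 2  [load 900/1050]
  250 → disc 3 (new)  [load 250/1050]
  300 → disc 3  [load 550/1050]
  700 → disc 4 (new)  [load 700/1050]
  750 → disc 5 (new)  [load 750/1050]
  150 → disc 2  [load 1050/1050]
  200 → disc 5  [load 950/1050]
  800 → disc 6 (new)  [load 800/1050]
6 discs opened.

6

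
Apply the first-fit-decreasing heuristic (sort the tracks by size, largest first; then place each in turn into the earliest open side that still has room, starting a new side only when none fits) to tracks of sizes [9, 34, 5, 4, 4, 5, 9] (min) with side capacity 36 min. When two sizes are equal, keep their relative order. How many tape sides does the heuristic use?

Sorted descending: 34, 9, 9, 5, 5, 4, 4.
  34 → side 1 (new)  [load 34/36]
  9 → side 2 (new)  [load 9/36]
  9 → side 2  [load 18/36]
  5 → side 2  [load 23/36]
  5 → side 2  [load 28/36]
  4 → side 2  [load 32/36]
  4 → side 2  [load 36/36]
2 tape sides opened.

2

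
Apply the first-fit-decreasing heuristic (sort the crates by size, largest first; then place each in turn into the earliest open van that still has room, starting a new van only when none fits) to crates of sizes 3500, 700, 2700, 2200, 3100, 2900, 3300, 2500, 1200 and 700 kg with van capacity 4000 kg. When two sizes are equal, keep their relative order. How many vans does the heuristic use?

7

Sorted descending: 3500, 3300, 3100, 2900, 2700, 2500, 2200, 1200, 700, 700.
  3500 → van 1 (new)  [load 3500/4000]
  3300 → van 2 (new)  [load 3300/4000]
  3100 → van 3 (new)  [load 3100/4000]
  2900 → van 4 (new)  [load 2900/4000]
  2700 → van 5 (new)  [load 2700/4000]
  2500 → van 6 (new)  [load 2500/4000]
  2200 → van 7 (new)  [load 2200/4000]
  1200 → van 5  [load 3900/4000]
  700 → van 2  [load 4000/4000]
  700 → van 3  [load 3800/4000]
7 vans opened.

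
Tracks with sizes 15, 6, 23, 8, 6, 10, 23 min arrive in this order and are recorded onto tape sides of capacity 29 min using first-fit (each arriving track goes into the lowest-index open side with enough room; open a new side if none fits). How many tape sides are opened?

  15 → side 1 (new)  [load 15/29]
  6 → side 1  [load 21/29]
  23 → side 2 (new)  [load 23/29]
  8 → side 1  [load 29/29]
  6 → side 2  [load 29/29]
  10 → side 3 (new)  [load 10/29]
  23 → side 4 (new)  [load 23/29]
4 tape sides opened.

4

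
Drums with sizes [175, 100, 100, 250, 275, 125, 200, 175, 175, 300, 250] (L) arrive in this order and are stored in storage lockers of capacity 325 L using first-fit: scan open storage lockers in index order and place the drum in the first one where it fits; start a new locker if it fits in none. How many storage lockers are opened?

  175 → locker 1 (new)  [load 175/325]
  100 → locker 1  [load 275/325]
  100 → locker 2 (new)  [load 100/325]
  250 → locker 3 (new)  [load 250/325]
  275 → locker 4 (new)  [load 275/325]
  125 → locker 2  [load 225/325]
  200 → locker 5 (new)  [load 200/325]
  175 → locker 6 (new)  [load 175/325]
  175 → locker 7 (new)  [load 175/325]
  300 → locker 8 (new)  [load 300/325]
  250 → locker 9 (new)  [load 250/325]
9 storage lockers opened.

9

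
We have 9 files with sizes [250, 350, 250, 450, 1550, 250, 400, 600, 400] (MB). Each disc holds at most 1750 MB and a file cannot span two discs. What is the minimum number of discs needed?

Total = 1550 + 600 + 450 + 400 + 400 + 350 + 250 + 250 + 250 = 4500 MB.
Lower bound: ⌈4500/1750⌉ = 3 discs.
A packing using 3 discs:
  disc 1: 1550 = 1550
  disc 2: 600 + 450 + 400 + 250 = 1700
  disc 3: 400 + 350 + 250 + 250 = 1250
This matches the lower bound, so 3 is optimal.

3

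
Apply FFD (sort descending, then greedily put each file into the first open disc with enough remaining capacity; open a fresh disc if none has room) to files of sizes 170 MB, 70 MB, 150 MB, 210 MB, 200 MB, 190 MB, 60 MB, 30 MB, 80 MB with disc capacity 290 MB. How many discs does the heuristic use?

5

Sorted descending: 210, 200, 190, 170, 150, 80, 70, 60, 30.
  210 → disc 1 (new)  [load 210/290]
  200 → disc 2 (new)  [load 200/290]
  190 → disc 3 (new)  [load 190/290]
  170 → disc 4 (new)  [load 170/290]
  150 → disc 5 (new)  [load 150/290]
  80 → disc 1  [load 290/290]
  70 → disc 2  [load 270/290]
  60 → disc 3  [load 250/290]
  30 → disc 3  [load 280/290]
5 discs opened.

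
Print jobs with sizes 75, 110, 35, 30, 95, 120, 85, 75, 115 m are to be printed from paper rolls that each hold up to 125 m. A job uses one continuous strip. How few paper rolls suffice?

Total = 120 + 115 + 110 + 95 + 85 + 75 + 75 + 35 + 30 = 740 m.
Lower bound: ⌈740/125⌉ = 6 paper rolls.
Also, 7 print jobs each exceed 125/2 m, and no two of those can share a roll, so at least 7 paper rolls are needed.
A packing using 7 paper rolls:
  roll 1: 120 = 120
  roll 2: 115 = 115
  roll 3: 110 = 110
  roll 4: 95 + 30 = 125
  roll 5: 85 + 35 = 120
  roll 6: 75 = 75
  roll 7: 75 = 75
This matches the lower bound, so 7 is optimal.

7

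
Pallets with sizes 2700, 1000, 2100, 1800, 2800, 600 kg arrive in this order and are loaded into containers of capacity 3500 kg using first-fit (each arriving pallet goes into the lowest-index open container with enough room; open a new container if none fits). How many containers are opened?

4

  2700 → container 1 (new)  [load 2700/3500]
  1000 → container 2 (new)  [load 1000/3500]
  2100 → container 2  [load 3100/3500]
  1800 → container 3 (new)  [load 1800/3500]
  2800 → container 4 (new)  [load 2800/3500]
  600 → container 1  [load 3300/3500]
4 containers opened.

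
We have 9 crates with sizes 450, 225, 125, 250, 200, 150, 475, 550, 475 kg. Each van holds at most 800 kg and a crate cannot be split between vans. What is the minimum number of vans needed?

Total = 550 + 475 + 475 + 450 + 250 + 225 + 200 + 150 + 125 = 2900 kg.
Lower bound: ⌈2900/800⌉ = 4 vans.
A packing using 4 vans:
  van 1: 550 + 250 = 800
  van 2: 475 + 225 = 700
  van 3: 475 + 200 + 125 = 800
  van 4: 450 + 150 = 600
This matches the lower bound, so 4 is optimal.

4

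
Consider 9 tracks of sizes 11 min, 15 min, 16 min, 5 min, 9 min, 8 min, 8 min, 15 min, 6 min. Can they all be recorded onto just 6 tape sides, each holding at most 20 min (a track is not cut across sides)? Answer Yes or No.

Yes

A valid assignment using 6 tape sides:
  side 1: 16 = 16
  side 2: 15 + 5 = 20
  side 3: 15 = 15
  side 4: 11 + 9 = 20
  side 5: 8 + 8 = 16
  side 6: 6 = 6
Every load is within 20 min, so 6 tape sides suffice.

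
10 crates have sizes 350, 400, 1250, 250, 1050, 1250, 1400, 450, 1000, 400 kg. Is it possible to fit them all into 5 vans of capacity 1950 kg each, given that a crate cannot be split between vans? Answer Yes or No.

Yes

A valid assignment using 5 vans:
  van 1: 1400 + 450 = 1850
  van 2: 1250 + 400 + 250 = 1900
  van 3: 1250 + 400 = 1650
  van 4: 1050 + 350 = 1400
  van 5: 1000 = 1000
Every load is within 1950 kg, so 5 vans suffice.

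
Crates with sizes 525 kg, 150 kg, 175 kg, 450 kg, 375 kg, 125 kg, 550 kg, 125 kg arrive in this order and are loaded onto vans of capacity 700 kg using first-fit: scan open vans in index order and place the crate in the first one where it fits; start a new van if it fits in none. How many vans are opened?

  525 → van 1 (new)  [load 525/700]
  150 → van 1  [load 675/700]
  175 → van 2 (new)  [load 175/700]
  450 → van 2  [load 625/700]
  375 → van 3 (new)  [load 375/700]
  125 → van 3  [load 500/700]
  550 → van 4 (new)  [load 550/700]
  125 → van 3  [load 625/700]
4 vans opened.

4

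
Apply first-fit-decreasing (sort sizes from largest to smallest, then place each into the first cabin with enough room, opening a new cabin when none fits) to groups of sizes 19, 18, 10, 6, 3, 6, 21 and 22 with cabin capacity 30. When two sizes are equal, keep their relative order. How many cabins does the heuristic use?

Sorted descending: 22, 21, 19, 18, 10, 6, 6, 3.
  22 → cabin 1 (new)  [load 22/30]
  21 → cabin 2 (new)  [load 21/30]
  19 → cabin 3 (new)  [load 19/30]
  18 → cabin 4 (new)  [load 18/30]
  10 → cabin 3  [load 29/30]
  6 → cabin 1  [load 28/30]
  6 → cabin 2  [load 27/30]
  3 → cabin 2  [load 30/30]
4 cabins opened.

4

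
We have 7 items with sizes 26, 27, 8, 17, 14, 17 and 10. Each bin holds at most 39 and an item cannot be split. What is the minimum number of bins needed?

Total = 27 + 26 + 17 + 17 + 14 + 10 + 8 = 119.
Lower bound: ⌈119/39⌉ = 4 bins.
A packing using 4 bins:
  bin 1: 27 + 10 = 37
  bin 2: 26 + 8 = 34
  bin 3: 17 + 17 = 34
  bin 4: 14 = 14
This matches the lower bound, so 4 is optimal.

4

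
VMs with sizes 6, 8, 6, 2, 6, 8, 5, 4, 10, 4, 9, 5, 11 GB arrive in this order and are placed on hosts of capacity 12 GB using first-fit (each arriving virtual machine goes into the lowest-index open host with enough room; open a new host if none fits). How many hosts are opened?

  6 → host 1 (new)  [load 6/12]
  8 → host 2 (new)  [load 8/12]
  6 → host 1  [load 12/12]
  2 → host 2  [load 10/12]
  6 → host 3 (new)  [load 6/12]
  8 → host 4 (new)  [load 8/12]
  5 → host 3  [load 11/12]
  4 → host 4  [load 12/12]
  10 → host 5 (new)  [load 10/12]
  4 → host 6 (new)  [load 4/12]
  9 → host 7 (new)  [load 9/12]
  5 → host 6  [load 9/12]
  11 → host 8 (new)  [load 11/12]
8 hosts opened.

8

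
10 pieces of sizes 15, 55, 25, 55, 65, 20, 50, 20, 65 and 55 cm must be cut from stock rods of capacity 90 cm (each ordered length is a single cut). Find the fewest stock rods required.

Total = 65 + 65 + 55 + 55 + 55 + 50 + 25 + 20 + 20 + 15 = 425 cm.
Lower bound: ⌈425/90⌉ = 5 stock rods.
Also, 6 pieces each exceed 45 cm, and no two of those can share a stock rod, so at least 6 stock rods are needed.
A packing using 6 stock rods:
  stock rod 1: 65 + 25 = 90
  stock rod 2: 65 + 20 = 85
  stock rod 3: 55 + 20 + 15 = 90
  stock rod 4: 55 = 55
  stock rod 5: 55 = 55
  stock rod 6: 50 = 50
This matches the lower bound, so 6 is optimal.

6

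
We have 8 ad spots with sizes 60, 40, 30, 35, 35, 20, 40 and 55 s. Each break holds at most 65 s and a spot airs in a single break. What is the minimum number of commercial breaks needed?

Total = 60 + 55 + 40 + 40 + 35 + 35 + 30 + 20 = 315 s.
Lower bound: ⌈315/65⌉ = 5 commercial breaks.
Also, 6 ad spots each exceed 65/2 s, and no two of those can share a break, so at least 6 commercial breaks are needed.
A packing using 6 commercial breaks:
  break 1: 60 = 60
  break 2: 55 = 55
  break 3: 40 + 20 = 60
  break 4: 40 = 40
  break 5: 35 + 30 = 65
  break 6: 35 = 35
This matches the lower bound, so 6 is optimal.

6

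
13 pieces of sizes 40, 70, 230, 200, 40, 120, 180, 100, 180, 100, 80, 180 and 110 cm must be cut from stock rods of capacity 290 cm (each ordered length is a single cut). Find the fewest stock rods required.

6

Total = 230 + 200 + 180 + 180 + 180 + 120 + 110 + 100 + 100 + 80 + 70 + 40 + 40 = 1630 cm.
Lower bound: ⌈1630/290⌉ = 6 stock rods.
A packing using 6 stock rods:
  stock rod 1: 230 + 40 = 270
  stock rod 2: 200 + 80 = 280
  stock rod 3: 180 + 110 = 290
  stock rod 4: 180 + 100 = 280
  stock rod 5: 180 + 100 = 280
  stock rod 6: 120 + 70 + 40 = 230
This matches the lower bound, so 6 is optimal.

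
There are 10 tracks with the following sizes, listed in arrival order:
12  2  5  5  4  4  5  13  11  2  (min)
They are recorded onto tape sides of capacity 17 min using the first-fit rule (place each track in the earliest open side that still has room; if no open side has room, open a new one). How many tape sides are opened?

5

  12 → side 1 (new)  [load 12/17]
  2 → side 1  [load 14/17]
  5 → side 2 (new)  [load 5/17]
  5 → side 2  [load 10/17]
  4 → side 2  [load 14/17]
  4 → side 3 (new)  [load 4/17]
  5 → side 3  [load 9/17]
  13 → side 4 (new)  [load 13/17]
  11 → side 5 (new)  [load 11/17]
  2 → side 1  [load 16/17]
5 tape sides opened.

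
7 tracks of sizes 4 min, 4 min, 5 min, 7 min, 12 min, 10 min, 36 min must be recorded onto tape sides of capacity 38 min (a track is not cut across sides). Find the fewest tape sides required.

3

Total = 36 + 12 + 10 + 7 + 5 + 4 + 4 = 78 min.
Lower bound: ⌈78/38⌉ = 3 tape sides.
A packing using 3 tape sides:
  side 1: 36 = 36
  side 2: 12 + 10 + 7 + 5 + 4 = 38
  side 3: 4 = 4
This matches the lower bound, so 3 is optimal.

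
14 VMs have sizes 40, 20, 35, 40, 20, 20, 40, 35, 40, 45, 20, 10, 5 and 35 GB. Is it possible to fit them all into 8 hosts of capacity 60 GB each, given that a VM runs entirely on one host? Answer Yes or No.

Yes

A valid assignment using 8 hosts:
  host 1: 45 + 10 + 5 = 60
  host 2: 40 + 20 = 60
  host 3: 40 + 20 = 60
  host 4: 40 + 20 = 60
  host 5: 40 + 20 = 60
  host 6: 35 = 35
  host 7: 35 = 35
  host 8: 35 = 35
Every load is within 60 GB, so 8 hosts suffice.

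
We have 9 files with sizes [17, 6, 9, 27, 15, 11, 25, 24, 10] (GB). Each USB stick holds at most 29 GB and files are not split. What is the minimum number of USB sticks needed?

Total = 27 + 25 + 24 + 17 + 15 + 11 + 10 + 9 + 6 = 144 GB.
Lower bound: ⌈144/29⌉ = 5 USB sticks.
A packing using 6 USB sticks:
  USB stick 1: 27 = 27
  USB stick 2: 25 = 25
  USB stick 3: 24 = 24
  USB stick 4: 17 + 11 = 28
  USB stick 5: 15 + 10 = 25
  USB stick 6: 9 + 6 = 15
No arrangement into 5 USB sticks stays within capacity, so 6 is optimal.

6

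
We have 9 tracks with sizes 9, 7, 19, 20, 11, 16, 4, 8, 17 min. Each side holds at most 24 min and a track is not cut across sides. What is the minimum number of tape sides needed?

5

Total = 20 + 19 + 17 + 16 + 11 + 9 + 8 + 7 + 4 = 111 min.
Lower bound: ⌈111/24⌉ = 5 tape sides.
A packing using 5 tape sides:
  side 1: 20 + 4 = 24
  side 2: 19 = 19
  side 3: 17 + 7 = 24
  side 4: 16 + 8 = 24
  side 5: 11 + 9 = 20
This matches the lower bound, so 5 is optimal.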